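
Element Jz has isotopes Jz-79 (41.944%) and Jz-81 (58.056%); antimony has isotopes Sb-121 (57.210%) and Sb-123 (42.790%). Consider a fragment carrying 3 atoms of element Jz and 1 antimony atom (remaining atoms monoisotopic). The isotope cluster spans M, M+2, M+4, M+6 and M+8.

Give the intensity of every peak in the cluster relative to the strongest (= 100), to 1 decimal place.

Element Jz pattern (n=3): 0.07379204 : 0.30641361 : 0.42411665 : 0.1956777
Antimony pattern (n=1): 0.5721 : 0.4279
Convolve the two distributions (both contribute in 2-u steps):
  M: 0.07379204×0.5721 = 0.042216
  M+2: 0.07379204×0.4279 + 0.30641361×0.5721 = 0.206875
  M+4: 0.30641361×0.4279 + 0.42411665×0.5721 = 0.373752
  M+6: 0.42411665×0.4279 + 0.1956777×0.5721 = 0.293427
  M+8: 0.1956777×0.4279 = 0.083730
Scale to base peak (0.373752) = 100: 11.3 : 55.4 : 100.0 : 78.5 : 22.4

11.3 : 55.4 : 100.0 : 78.5 : 22.4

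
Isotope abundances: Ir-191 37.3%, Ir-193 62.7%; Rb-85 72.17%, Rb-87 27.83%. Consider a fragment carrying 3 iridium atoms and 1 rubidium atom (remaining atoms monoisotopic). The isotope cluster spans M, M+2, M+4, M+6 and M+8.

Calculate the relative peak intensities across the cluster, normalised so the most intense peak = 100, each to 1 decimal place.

9.6 : 52.1 : 100.0 : 76.9 : 17.6

Iridium pattern (n=3): 0.05189512 : 0.26170165 : 0.43991135 : 0.24649188
Rubidium pattern (n=1): 0.7217 : 0.2783
Convolve the two distributions (both contribute in 2-u steps):
  M: 0.05189512×0.7217 = 0.037453
  M+2: 0.05189512×0.2783 + 0.26170165×0.7217 = 0.203312
  M+4: 0.26170165×0.2783 + 0.43991135×0.7217 = 0.390316
  M+6: 0.43991135×0.2783 + 0.24649188×0.7217 = 0.300321
  M+8: 0.24649188×0.2783 = 0.068599
Scale to base peak (0.390316) = 100: 9.6 : 52.1 : 100.0 : 76.9 : 17.6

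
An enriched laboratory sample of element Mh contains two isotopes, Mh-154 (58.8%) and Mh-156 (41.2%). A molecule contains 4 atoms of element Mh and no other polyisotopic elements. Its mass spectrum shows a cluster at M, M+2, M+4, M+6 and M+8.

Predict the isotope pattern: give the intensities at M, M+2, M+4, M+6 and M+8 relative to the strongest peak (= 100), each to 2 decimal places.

Each Mh atom is independently Mh-154 (p = 0.588) or Mh-156 (q = 0.412); the cluster is the binomial expansion (p + q)^4.
P(M) = 0.588^4 = 0.119539
P(M+2) = 4 × 0.588^3 × 0.412^1 = 0.335034
P(M+4) = 6 × 0.588^2 × 0.412^2 = 0.352128
P(M+6) = 4 × 0.588^1 × 0.412^3 = 0.164486
P(M+8) = 0.412^4 = 0.028813
The M+4 peak is largest (0.352128); scaling to 100 gives 33.95 : 95.15 : 100.00 : 46.71 : 8.18.

33.95 : 95.15 : 100.00 : 46.71 : 8.18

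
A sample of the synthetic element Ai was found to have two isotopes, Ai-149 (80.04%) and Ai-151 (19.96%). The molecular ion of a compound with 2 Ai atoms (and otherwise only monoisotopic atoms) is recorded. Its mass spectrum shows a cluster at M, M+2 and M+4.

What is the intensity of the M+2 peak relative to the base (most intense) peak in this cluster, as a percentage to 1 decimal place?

49.9%

Term probabilities: M 0.6406, M+2 0.3195, M+4 0.0398. Base peak = M.
P(M) = C(2,0) × 0.8004^2 × 0.1996^0 = 1 × 0.64064016 × 1.0000 = 0.640640 (base)
P(M+2) = C(2,1) × 0.8004^1 × 0.1996^1 = 2 × 0.8004 × 0.1996 = 0.319520
Relative intensity = 0.319520 / 0.640640 × 100 = 49.9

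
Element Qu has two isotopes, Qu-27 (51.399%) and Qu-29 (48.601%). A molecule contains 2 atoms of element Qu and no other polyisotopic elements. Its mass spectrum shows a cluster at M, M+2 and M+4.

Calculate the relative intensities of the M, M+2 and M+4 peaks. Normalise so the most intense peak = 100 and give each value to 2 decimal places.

Each Qu atom is independently Qu-27 (p = 0.51399) or Qu-29 (q = 0.48601); the cluster is the binomial expansion (p + q)^2.
P(M) = 0.51399^2 = 0.264186
P(M+2) = 2 × 0.51399^1 × 0.48601^1 = 0.499609
P(M+4) = 0.48601^2 = 0.236206
The M+2 peak is largest (0.499609); scaling to 100 gives 52.88 : 100.00 : 47.28.

52.88 : 100.00 : 47.28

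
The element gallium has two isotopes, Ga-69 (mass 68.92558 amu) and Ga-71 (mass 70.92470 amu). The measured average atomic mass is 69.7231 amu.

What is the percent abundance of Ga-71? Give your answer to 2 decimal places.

Writing the weighted mean with unknown fraction x of Ga-69:
68.92558·x + 70.92470·(1 − x) = 69.7231
(68.92558 − 70.92470)·x = 69.7231 − 70.92470
x = -1.20160 / -1.99912 = 0.60106 → 60.11% Ga-69, 39.89% Ga-71.

39.89%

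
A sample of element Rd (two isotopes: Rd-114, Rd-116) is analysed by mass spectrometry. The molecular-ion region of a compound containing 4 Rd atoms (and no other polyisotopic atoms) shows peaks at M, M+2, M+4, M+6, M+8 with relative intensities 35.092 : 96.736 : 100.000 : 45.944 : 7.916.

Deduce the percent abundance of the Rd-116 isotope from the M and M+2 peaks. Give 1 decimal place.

Let p = fractional abundance of Rd-114. I(M+2)/I(M) = [C(4,1)·p^3·(1−p)] / p^4 = 4·(1−p)/p = 96.736/35.092 = 2.7566
(1−p)/p = 2.7566/4 = 0.6892  ⇒  p = 1/(1 + 0.6892) = 0.5920
Rd-114: 59.2%, Rd-116: 40.8%.

40.8%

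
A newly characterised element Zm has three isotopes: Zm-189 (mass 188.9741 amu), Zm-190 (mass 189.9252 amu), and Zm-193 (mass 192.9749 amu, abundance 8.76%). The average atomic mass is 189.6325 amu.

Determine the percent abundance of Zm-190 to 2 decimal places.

Let x and y be the fractions of Zm-189 and Zm-190. Then x + y = 1 − 0.0876 = 0.9124 and 188.9741x + 189.9252y = 189.6325 − 0.0876×192.9749 = 172.72789876.
Substituting: 188.9741x + 189.9252(0.9124 − x) = 172.72789876
(188.9741 − 189.9252)x = -0.55985372  ⇒  x = 0.58864, y = 0.32376
Zm-189: 58.86%, Zm-190: 32.38%.

32.38%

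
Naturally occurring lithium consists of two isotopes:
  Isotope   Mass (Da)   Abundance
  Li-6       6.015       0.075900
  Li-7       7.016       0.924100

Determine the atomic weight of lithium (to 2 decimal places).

Weight each isotope mass by its fractional abundance: 0.075900 × 6.015 + 0.924100 × 7.016
= 0.4565 + 6.4835 = 6.9400 Da

6.94 Da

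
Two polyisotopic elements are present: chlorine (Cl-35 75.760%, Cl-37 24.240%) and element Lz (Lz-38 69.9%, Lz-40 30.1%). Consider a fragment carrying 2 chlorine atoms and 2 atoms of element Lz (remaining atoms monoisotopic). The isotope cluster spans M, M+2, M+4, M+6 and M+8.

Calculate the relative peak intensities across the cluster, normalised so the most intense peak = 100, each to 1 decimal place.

66.6 : 100.0 : 55.9 : 13.8 : 1.3

Chlorine pattern (n=2): 0.57395776 : 0.36728448 : 0.05875776
Element Lz pattern (n=2): 0.488601 : 0.420798 : 0.090601
Convolve the two distributions (both contribute in 2-u steps):
  M: 0.57395776×0.488601 = 0.280436
  M+2: 0.57395776×0.420798 + 0.36728448×0.488601 = 0.420976
  M+4: 0.57395776×0.090601 + 0.36728448×0.420798 + 0.05875776×0.488601 = 0.235263
  M+6: 0.36728448×0.090601 + 0.05875776×0.420798 = 0.058001
  M+8: 0.05875776×0.090601 = 0.005324
Scale to base peak (0.420976) = 100: 66.6 : 100.0 : 55.9 : 13.8 : 1.3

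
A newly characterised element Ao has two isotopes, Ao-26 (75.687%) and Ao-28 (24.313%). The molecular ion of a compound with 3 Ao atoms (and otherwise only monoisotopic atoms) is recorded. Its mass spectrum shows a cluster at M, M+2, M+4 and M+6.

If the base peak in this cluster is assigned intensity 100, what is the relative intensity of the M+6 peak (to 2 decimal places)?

Term probabilities: M 0.4336, M+2 0.4178, M+4 0.1342, M+6 0.0144. Base peak = M.
P(M) = C(3,0) × 0.75687^3 × 0.24313^0 = 1 × 0.43357464 × 1.0000 = 0.433575 (base)
P(M+6) = C(3,3) × 0.75687^0 × 0.24313^3 = 1 × 1.0000 × 0.01437195 = 0.014372
Relative intensity = 0.014372 / 0.433575 × 100 = 3.31

3.31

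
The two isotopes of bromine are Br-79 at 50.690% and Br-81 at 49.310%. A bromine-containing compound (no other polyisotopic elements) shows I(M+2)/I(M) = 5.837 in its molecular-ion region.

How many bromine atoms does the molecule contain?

For n independent Br atoms, I(M+2)/I(M) = n · (abundance Br-81) / (abundance Br-79) = n · 0.49310/0.50690.
n = 5.837 × 0.50690/0.49310 = 6.00 ≈ 6

6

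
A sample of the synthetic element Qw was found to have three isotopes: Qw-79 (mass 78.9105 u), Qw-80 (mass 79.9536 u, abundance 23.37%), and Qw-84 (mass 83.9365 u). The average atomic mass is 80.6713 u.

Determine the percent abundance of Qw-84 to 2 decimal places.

30.18%

The remaining 76.63% is split between Qw-79 (fraction x) and Qw-84 (fraction 0.7663 − x).
Substituting: 78.9105x + 83.9365(0.7663 − x) = 61.98614368
(78.9105 − 83.9365)x = -2.33439627  ⇒  x = 0.46446, y = 0.30184
Qw-79: 46.45%, Qw-84: 30.18%.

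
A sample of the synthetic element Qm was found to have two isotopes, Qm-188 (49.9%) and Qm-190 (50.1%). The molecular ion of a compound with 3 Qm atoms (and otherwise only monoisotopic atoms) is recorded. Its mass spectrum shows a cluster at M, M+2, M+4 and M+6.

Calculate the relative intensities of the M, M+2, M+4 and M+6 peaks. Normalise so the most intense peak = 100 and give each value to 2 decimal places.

Expanding (0.499 + 0.501)^3:
P(M) = 0.499^3 = 0.124251
P(M+2) = 3 × 0.499^2 × 0.501^1 = 0.374249
P(M+4) = 3 × 0.499^1 × 0.501^2 = 0.375748
P(M+6) = 0.501^3 = 0.125752
The M+4 peak is largest (0.375748); scaling to 100 gives 33.07 : 99.60 : 100.00 : 33.47.

33.07 : 99.60 : 100.00 : 33.47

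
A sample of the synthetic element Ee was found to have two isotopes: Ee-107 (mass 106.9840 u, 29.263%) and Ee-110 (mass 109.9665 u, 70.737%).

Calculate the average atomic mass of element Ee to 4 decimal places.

Weight each isotope mass by its fractional abundance: 0.29263 × 106.9840 + 0.70737 × 109.9665
= 31.30673 + 77.78700 = 109.09373 u

109.0937 u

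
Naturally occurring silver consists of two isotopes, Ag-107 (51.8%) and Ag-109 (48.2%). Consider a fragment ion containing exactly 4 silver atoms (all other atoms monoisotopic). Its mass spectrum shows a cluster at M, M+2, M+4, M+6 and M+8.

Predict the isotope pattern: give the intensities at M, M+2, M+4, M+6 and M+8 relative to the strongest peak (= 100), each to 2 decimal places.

Expanding (0.518 + 0.482)^4:
P(M) = 0.518^4 = 0.071998
P(M+2) = 4 × 0.518^3 × 0.482^1 = 0.267976
P(M+4) = 6 × 0.518^2 × 0.482^2 = 0.374029
P(M+6) = 4 × 0.518^1 × 0.482^3 = 0.232023
P(M+8) = 0.482^4 = 0.053974
The M+4 peak is largest (0.374029); scaling to 100 gives 19.25 : 71.65 : 100.00 : 62.03 : 14.43.

19.25 : 71.65 : 100.00 : 62.03 : 14.43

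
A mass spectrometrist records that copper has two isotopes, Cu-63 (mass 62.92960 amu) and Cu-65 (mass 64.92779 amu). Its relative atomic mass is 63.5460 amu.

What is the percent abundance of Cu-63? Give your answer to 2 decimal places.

69.15%

Let x be the fractional abundance of Cu-63; then Cu-65 has abundance 1 − x.
62.92960·x + 64.92779·(1 − x) = 63.5460
(62.92960 − 64.92779)·x = 63.5460 − 64.92779
x = -1.38179 / -1.99819 = 0.69152 → 69.15% Cu-63, 30.85% Cu-65.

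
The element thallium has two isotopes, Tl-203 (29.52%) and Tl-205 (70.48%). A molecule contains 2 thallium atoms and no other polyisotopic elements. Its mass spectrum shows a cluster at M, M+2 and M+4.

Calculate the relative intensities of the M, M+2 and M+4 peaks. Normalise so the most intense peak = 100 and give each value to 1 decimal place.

17.5 : 83.8 : 100.0

The 2 Tl atoms are independent, so intensities follow the terms of (0.2952 + 0.7048)^2.
P(M) = 0.2952^2 = 0.087143
P(M+2) = 2 × 0.2952^1 × 0.7048^1 = 0.416114
P(M+4) = 0.7048^2 = 0.496743
The M+4 peak is largest (0.496743); scaling to 100 gives 17.5 : 83.8 : 100.0.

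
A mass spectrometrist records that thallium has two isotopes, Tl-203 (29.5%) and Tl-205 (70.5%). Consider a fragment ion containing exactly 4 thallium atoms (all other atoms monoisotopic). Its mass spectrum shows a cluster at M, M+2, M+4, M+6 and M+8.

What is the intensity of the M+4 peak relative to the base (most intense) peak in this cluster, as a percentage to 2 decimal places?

62.77%

(0.295 + 0.705)^4 gives M 0.0076, M+2 0.0724, M+4 0.2595, M+6 0.4135, M+8 0.2470; the largest is M+6.
P(M+6) = C(4,3) × 0.295^1 × 0.705^3 = 4 × 0.2950 × 0.35040263 = 0.413475 (base)
P(M+4) = C(4,2) × 0.295^2 × 0.705^2 = 6 × 0.087025 × 0.497025 = 0.259522
Relative intensity = 0.259522 / 0.413475 × 100 = 62.77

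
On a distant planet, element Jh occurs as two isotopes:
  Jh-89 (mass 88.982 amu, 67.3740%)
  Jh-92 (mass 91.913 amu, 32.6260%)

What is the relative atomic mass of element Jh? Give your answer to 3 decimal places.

The abundance-weighted mean is 0.673740 × 88.982 + 0.326260 × 91.913
= 59.9507 + 29.9875 = 89.9382 amu

89.938 amu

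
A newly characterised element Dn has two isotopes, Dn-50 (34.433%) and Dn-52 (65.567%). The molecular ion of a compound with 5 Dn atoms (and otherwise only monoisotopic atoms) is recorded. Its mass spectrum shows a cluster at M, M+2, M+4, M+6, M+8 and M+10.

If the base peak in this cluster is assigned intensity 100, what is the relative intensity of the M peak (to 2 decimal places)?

1.45

(0.34433 + 0.65567)^5 gives M 0.0048, M+2 0.0461, M+4 0.1755, M+6 0.3342, M+8 0.3182, M+10 0.1212; the largest is M+6.
P(M+6) = C(5,3) × 0.34433^2 × 0.65567^3 = 10 × 0.11856315 × 0.2818746 = 0.334199 (base)
P(M) = C(5,0) × 0.34433^5 × 0.65567^0 = 1 × 0.00484032 × 1.0000 = 0.004840
Relative intensity = 0.004840 / 0.334199 × 100 = 1.45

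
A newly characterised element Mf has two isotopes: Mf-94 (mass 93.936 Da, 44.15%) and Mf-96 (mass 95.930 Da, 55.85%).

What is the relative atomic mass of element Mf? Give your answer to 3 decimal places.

95.050 Da

Average mass = Σ (abundance × isotope mass) = 0.4415 × 93.936 + 0.5585 × 95.930
= 41.4727 + 53.5769 = 95.0496 Da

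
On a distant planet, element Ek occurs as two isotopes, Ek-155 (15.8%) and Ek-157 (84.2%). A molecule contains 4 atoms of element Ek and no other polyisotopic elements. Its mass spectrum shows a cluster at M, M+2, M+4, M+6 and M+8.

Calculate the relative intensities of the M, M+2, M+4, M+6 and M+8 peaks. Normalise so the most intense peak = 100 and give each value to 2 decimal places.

Each Ek atom is independently Ek-155 (p = 0.158) or Ek-157 (q = 0.842); the cluster is the binomial expansion (p + q)^4.
P(M) = 0.158^4 = 0.000623
P(M+2) = 4 × 0.158^3 × 0.842^1 = 0.013284
P(M+4) = 6 × 0.158^2 × 0.842^2 = 0.106191
P(M+6) = 4 × 0.158^1 × 0.842^3 = 0.377271
P(M+8) = 0.842^4 = 0.502630
The M+8 peak is largest (0.502630); scaling to 100 gives 0.12 : 2.64 : 21.13 : 75.06 : 100.00.

0.12 : 2.64 : 21.13 : 75.06 : 100.00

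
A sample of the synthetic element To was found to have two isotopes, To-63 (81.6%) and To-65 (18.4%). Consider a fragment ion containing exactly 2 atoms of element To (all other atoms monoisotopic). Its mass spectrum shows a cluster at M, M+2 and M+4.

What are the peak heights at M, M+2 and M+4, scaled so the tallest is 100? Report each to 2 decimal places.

Each To atom is independently To-63 (p = 0.816) or To-65 (q = 0.184); the cluster is the binomial expansion (p + q)^2.
P(M) = 0.816^2 = 0.665856
P(M+2) = 2 × 0.816^1 × 0.184^1 = 0.300288
P(M+4) = 0.184^2 = 0.033856
The M peak is largest (0.665856); scaling to 100 gives 100.00 : 45.10 : 5.08.

100.00 : 45.10 : 5.08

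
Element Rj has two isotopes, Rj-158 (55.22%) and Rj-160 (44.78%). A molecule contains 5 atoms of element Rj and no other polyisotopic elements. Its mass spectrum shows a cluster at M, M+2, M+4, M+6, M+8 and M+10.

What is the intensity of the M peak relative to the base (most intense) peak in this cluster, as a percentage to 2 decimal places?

Binomial terms of (0.5522 + 0.4478)^5: M 0.0513, M+2 0.2082, M+4 0.3376, M+6 0.2738, M+8 0.1110, M+10 0.0180 → M+4 is the base peak.
P(M+4) = C(5,2) × 0.5522^3 × 0.4478^2 = 10 × 0.1683795 × 0.20052484 = 0.337643 (base)
P(M) = C(5,0) × 0.5522^5 × 0.4478^0 = 1 × 0.05134309 × 1.0000 = 0.051343
Relative intensity = 0.051343 / 0.337643 × 100 = 15.21

15.21%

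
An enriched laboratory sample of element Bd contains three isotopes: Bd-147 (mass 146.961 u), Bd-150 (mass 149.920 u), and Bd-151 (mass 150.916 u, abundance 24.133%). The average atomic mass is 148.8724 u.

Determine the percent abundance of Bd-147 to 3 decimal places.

43.527%

The remaining 75.867% is split between Bd-147 (fraction x) and Bd-150 (fraction 0.75867 − x).
Substituting: 146.961x + 149.920(0.75867 − x) = 112.45184172
(146.961 − 149.920)x = -1.28796468  ⇒  x = 0.43527, y = 0.32340
Bd-147: 43.527%, Bd-150: 32.340%.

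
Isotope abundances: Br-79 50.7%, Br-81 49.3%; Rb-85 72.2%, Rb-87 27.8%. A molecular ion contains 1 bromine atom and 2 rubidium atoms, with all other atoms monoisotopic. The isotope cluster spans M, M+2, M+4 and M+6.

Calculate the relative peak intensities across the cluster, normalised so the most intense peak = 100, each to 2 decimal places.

Bromine pattern (n=1): 0.5070 : 0.4930
Rubidium pattern (n=2): 0.521284 : 0.401432 : 0.077284
Convolve the two distributions (both contribute in 2-u steps):
  M: 0.5070×0.521284 = 0.264291
  M+2: 0.5070×0.401432 + 0.4930×0.521284 = 0.460519
  M+4: 0.5070×0.077284 + 0.4930×0.401432 = 0.237089
  M+6: 0.4930×0.077284 = 0.038101
Scale to base peak (0.460519) = 100: 57.39 : 100.00 : 51.48 : 8.27

57.39 : 100.00 : 51.48 : 8.27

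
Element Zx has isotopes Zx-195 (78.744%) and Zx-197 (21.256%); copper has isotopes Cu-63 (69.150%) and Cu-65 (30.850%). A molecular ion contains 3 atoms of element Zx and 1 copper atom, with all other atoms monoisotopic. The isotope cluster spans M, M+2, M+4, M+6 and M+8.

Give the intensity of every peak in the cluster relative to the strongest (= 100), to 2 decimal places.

Element Zx pattern (n=3): 0.48826143 : 0.39540098 : 0.10673376 : 0.00960383
Copper pattern (n=1): 0.6915 : 0.3085
Convolve the two distributions (both contribute in 2-u steps):
  M: 0.48826143×0.6915 = 0.337633
  M+2: 0.48826143×0.3085 + 0.39540098×0.6915 = 0.424048
  M+4: 0.39540098×0.3085 + 0.10673376×0.6915 = 0.195788
  M+6: 0.10673376×0.3085 + 0.00960383×0.6915 = 0.039568
  M+8: 0.00960383×0.3085 = 0.002963
Scale to base peak (0.424048) = 100: 79.62 : 100.00 : 46.17 : 9.33 : 0.70

79.62 : 100.00 : 46.17 : 9.33 : 0.70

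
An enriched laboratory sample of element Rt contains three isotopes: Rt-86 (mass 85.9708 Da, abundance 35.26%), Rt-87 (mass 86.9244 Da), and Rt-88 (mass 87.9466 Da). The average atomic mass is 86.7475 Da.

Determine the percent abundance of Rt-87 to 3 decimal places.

49.152%

Let x and y be the fractions of Rt-87 and Rt-88. Then x + y = 1 − 0.3526 = 0.6474 and 86.9244x + 87.9466y = 86.7475 − 0.3526×85.9708 = 56.43419592.
Substituting: 86.9244x + 87.9466(0.6474 − x) = 56.43419592
(86.9244 − 87.9466)x = -0.50243292  ⇒  x = 0.49152, y = 0.15588
Rt-87: 49.152%, Rt-88: 15.588%.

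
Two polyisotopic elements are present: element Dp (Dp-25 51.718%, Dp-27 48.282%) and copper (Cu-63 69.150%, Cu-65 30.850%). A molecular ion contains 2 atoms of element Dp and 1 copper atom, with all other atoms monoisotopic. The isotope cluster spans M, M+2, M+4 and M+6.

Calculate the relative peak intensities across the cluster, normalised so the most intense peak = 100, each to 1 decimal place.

Element Dp pattern (n=2): 0.26747515 : 0.4994097 : 0.23311515
Copper pattern (n=1): 0.6915 : 0.3085
Convolve the two distributions (both contribute in 2-u steps):
  M: 0.26747515×0.6915 = 0.184959
  M+2: 0.26747515×0.3085 + 0.4994097×0.6915 = 0.427858
  M+4: 0.4994097×0.3085 + 0.23311515×0.6915 = 0.315267
  M+6: 0.23311515×0.3085 = 0.071916
Scale to base peak (0.427858) = 100: 43.2 : 100.0 : 73.7 : 16.8

43.2 : 100.0 : 73.7 : 16.8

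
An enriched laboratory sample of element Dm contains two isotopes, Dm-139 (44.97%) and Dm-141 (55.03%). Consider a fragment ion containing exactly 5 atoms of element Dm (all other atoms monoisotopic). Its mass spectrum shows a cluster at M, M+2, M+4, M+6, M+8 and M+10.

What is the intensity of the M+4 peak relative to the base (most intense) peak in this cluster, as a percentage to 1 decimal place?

Term probabilities: M 0.0184, M+2 0.1125, M+4 0.2754, M+6 0.3370, M+8 0.2062, M+10 0.0505. Base peak = M+6.
P(M+6) = C(5,3) × 0.4497^2 × 0.5503^3 = 10 × 0.20223009 × 0.1666474 = 0.337011 (base)
P(M+4) = C(5,2) × 0.4497^3 × 0.5503^2 = 10 × 0.09094287 × 0.30283009 = 0.275402
Relative intensity = 0.275402 / 0.337011 × 100 = 81.7

81.7%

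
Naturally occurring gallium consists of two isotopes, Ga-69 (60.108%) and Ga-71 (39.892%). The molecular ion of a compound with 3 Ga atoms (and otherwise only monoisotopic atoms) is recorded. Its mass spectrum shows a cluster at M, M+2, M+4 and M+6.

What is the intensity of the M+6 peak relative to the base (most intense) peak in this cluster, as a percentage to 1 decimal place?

Term probabilities: M 0.2172, M+2 0.4324, M+4 0.2870, M+6 0.0635. Base peak = M+2.
P(M+2) = C(3,1) × 0.60108^2 × 0.39892^1 = 3 × 0.36129717 × 0.39892 = 0.432386 (base)
P(M+6) = C(3,3) × 0.60108^0 × 0.39892^3 = 1 × 1.0000 × 0.063483 = 0.063483
Relative intensity = 0.063483 / 0.432386 × 100 = 14.7

14.7%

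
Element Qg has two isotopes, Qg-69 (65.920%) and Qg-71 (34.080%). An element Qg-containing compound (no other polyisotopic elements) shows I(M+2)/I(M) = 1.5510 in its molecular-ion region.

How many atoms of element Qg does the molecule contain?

3

For n independent Qg atoms, I(M+2)/I(M) = n · (abundance Qg-71) / (abundance Qg-69) = n · 0.34080/0.65920.
n = 1.5510 × 0.65920/0.34080 = 3.00 ≈ 3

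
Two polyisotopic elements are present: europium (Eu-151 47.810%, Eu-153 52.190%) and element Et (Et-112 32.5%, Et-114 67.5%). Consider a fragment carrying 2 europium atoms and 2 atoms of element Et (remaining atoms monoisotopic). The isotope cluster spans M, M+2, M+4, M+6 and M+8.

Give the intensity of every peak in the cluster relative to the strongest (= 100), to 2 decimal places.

Europium pattern (n=2): 0.22857961 : 0.49904078 : 0.27237961
Element Et pattern (n=2): 0.105625 : 0.43875 : 0.455625
Convolve the two distributions (both contribute in 2-u steps):
  M: 0.22857961×0.105625 = 0.024144
  M+2: 0.22857961×0.43875 + 0.49904078×0.105625 = 0.153000
  M+4: 0.22857961×0.455625 + 0.49904078×0.43875 + 0.27237961×0.105625 = 0.351871
  M+6: 0.49904078×0.455625 + 0.27237961×0.43875 = 0.346882
  M+8: 0.27237961×0.455625 = 0.124103
Scale to base peak (0.351871) = 100: 6.86 : 43.48 : 100.00 : 98.58 : 35.27

6.86 : 43.48 : 100.00 : 98.58 : 35.27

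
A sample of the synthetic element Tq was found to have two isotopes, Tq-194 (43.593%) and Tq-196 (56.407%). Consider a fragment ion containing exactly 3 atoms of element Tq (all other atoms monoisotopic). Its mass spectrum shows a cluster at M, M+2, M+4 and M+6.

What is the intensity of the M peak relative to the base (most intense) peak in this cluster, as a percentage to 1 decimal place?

Binomial terms of (0.43593 + 0.56407)^3: M 0.0828, M+2 0.3216, M+4 0.4161, M+6 0.1795 → M+4 is the base peak.
P(M+4) = C(3,2) × 0.43593^1 × 0.56407^2 = 3 × 0.43593 × 0.31817496 = 0.416106 (base)
P(M) = C(3,0) × 0.43593^3 × 0.56407^0 = 1 × 0.08284194 × 1.0000 = 0.082842
Relative intensity = 0.082842 / 0.416106 × 100 = 19.9

19.9%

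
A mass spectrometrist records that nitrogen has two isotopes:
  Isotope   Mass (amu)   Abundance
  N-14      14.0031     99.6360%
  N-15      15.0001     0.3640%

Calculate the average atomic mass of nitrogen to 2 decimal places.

Weight each isotope mass by its fractional abundance: 0.996360 × 14.0031 + 0.003640 × 15.0001
= 13.95213 + 0.05460 = 14.00673 amu

14.01 amu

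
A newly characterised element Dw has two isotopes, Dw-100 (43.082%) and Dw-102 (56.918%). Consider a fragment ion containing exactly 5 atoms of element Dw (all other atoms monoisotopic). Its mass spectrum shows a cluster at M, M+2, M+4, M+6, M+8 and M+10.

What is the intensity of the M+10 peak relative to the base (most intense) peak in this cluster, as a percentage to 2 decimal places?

17.45%

Binomial terms of (0.43082 + 0.56918)^5: M 0.0148, M+2 0.0980, M+4 0.2591, M+6 0.3422, M+8 0.2261, M+10 0.0597 → M+6 is the base peak.
P(M+6) = C(5,3) × 0.43082^2 × 0.56918^3 = 10 × 0.18560587 × 0.1843949 = 0.342248 (base)
P(M+10) = C(5,5) × 0.43082^0 × 0.56918^5 = 1 × 1.0000 × 0.05973765 = 0.059738
Relative intensity = 0.059738 / 0.342248 × 100 = 17.45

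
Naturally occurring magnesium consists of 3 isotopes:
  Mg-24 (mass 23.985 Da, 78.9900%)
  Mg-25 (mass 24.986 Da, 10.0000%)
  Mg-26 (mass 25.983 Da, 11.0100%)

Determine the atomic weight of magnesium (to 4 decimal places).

Average mass = Σ (abundance × isotope mass) = 0.789900 × 23.985 + 0.100000 × 24.986 + 0.110100 × 25.983
= 18.94575 + 2.49860 + 2.86073 = 24.30508 Da

24.3051 Da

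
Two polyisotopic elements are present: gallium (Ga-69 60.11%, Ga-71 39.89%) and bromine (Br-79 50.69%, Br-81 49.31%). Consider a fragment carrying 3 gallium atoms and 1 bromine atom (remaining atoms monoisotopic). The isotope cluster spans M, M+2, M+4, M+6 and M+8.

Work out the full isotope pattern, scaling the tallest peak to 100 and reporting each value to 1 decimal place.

Gallium pattern (n=3): 0.21719018 : 0.43239309 : 0.28694328 : 0.06347345
Bromine pattern (n=1): 0.5069 : 0.4931
Convolve the two distributions (both contribute in 2-u steps):
  M: 0.21719018×0.5069 = 0.110094
  M+2: 0.21719018×0.4931 + 0.43239309×0.5069 = 0.326277
  M+4: 0.43239309×0.4931 + 0.28694328×0.5069 = 0.358665
  M+6: 0.28694328×0.4931 + 0.06347345×0.5069 = 0.173666
  M+8: 0.06347345×0.4931 = 0.031299
Scale to base peak (0.358665) = 100: 30.7 : 91.0 : 100.0 : 48.4 : 8.7

30.7 : 91.0 : 100.0 : 48.4 : 8.7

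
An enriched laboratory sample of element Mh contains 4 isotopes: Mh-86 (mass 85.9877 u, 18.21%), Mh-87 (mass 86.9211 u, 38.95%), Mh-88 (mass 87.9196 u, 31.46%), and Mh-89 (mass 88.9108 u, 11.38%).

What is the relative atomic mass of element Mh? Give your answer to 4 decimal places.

Weight each isotope mass by its fractional abundance: 0.1821 × 85.9877 + 0.3895 × 86.9211 + 0.3146 × 87.9196 + 0.1138 × 88.9108
= 15.65836 + 33.85577 + 27.65951 + 10.11805 = 87.29169 u

87.2917 u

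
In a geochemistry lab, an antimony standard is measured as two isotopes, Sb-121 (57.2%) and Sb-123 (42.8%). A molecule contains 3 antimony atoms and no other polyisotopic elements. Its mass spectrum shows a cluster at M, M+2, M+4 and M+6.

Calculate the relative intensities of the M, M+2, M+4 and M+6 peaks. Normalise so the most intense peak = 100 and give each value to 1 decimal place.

44.5 : 100.0 : 74.8 : 18.7

Each Sb atom is independently Sb-121 (p = 0.572) or Sb-123 (q = 0.428); the cluster is the binomial expansion (p + q)^3.
P(M) = 0.572^3 = 0.187149
P(M+2) = 3 × 0.572^2 × 0.428^1 = 0.420104
P(M+4) = 3 × 0.572^1 × 0.428^2 = 0.314344
P(M+6) = 0.428^3 = 0.078403
The M+2 peak is largest (0.420104); scaling to 100 gives 44.5 : 100.0 : 74.8 : 18.7.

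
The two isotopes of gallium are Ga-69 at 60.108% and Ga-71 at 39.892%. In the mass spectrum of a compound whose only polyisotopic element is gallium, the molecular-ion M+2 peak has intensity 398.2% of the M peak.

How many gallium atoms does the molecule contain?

6

For n independent Ga atoms, I(M+2)/I(M) = n · (abundance Ga-71) / (abundance Ga-69) = n · 0.39892/0.60108.
n = 3.982 × 0.60108/0.39892 = 6.00 ≈ 6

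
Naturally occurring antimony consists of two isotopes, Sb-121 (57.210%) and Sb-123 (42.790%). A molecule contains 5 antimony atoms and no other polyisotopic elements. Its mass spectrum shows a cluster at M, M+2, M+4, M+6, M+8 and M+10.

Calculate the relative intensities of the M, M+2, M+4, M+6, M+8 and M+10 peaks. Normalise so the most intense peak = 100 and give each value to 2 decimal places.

Each Sb atom is independently Sb-121 (p = 0.57210) or Sb-123 (q = 0.42790); the cluster is the binomial expansion (p + q)^5.
P(M) = 0.57210^5 = 0.061286
P(M+2) = 5 × 0.57210^4 × 0.42790^1 = 0.229192
P(M+4) = 10 × 0.57210^3 × 0.42790^2 = 0.342847
P(M+6) = 10 × 0.57210^2 × 0.42790^3 = 0.256431
P(M+8) = 5 × 0.57210^1 × 0.42790^4 = 0.095898
P(M+10) = 0.42790^5 = 0.014345
The M+4 peak is largest (0.342847); scaling to 100 gives 17.88 : 66.85 : 100.00 : 74.79 : 27.97 : 4.18.

17.88 : 66.85 : 100.00 : 74.79 : 27.97 : 4.18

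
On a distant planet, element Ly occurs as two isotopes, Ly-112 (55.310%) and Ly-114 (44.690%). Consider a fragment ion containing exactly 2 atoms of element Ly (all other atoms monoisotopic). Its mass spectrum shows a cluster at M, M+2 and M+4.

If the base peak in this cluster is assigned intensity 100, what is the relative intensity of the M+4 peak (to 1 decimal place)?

Term probabilities: M 0.3059, M+2 0.4944, M+4 0.1997. Base peak = M+2.
P(M+2) = C(2,1) × 0.55310^1 × 0.44690^1 = 2 × 0.5531 × 0.4469 = 0.494361 (base)
P(M+4) = C(2,2) × 0.55310^0 × 0.44690^2 = 1 × 1.0000 × 0.19971961 = 0.199720
Relative intensity = 0.199720 / 0.494361 × 100 = 40.4

40.4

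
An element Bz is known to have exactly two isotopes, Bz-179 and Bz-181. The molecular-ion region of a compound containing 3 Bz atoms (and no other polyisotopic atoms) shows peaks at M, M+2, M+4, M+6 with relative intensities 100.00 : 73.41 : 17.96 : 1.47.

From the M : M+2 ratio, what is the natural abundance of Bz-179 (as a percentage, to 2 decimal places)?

Write p for the Bz-179 fraction. I(M+2)/I(M) = [C(3,1)·p^2·(1−p)] / p^3 = 3·(1−p)/p = 73.41/100.00 = 0.7341
(1−p)/p = 0.7341/3 = 0.2447  ⇒  p = 1/(1 + 0.2447) = 0.8034
Bz-179: 80.34%, Bz-181: 19.66%.

80.34%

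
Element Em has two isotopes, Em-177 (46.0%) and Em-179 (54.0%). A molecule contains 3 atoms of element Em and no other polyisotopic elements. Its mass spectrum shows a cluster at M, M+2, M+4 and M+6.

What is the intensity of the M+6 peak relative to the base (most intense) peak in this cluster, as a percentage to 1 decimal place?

Term probabilities: M 0.0973, M+2 0.3428, M+4 0.4024, M+6 0.1575. Base peak = M+4.
P(M+4) = C(3,2) × 0.460^1 × 0.540^2 = 3 × 0.4600 × 0.2916 = 0.402408 (base)
P(M+6) = C(3,3) × 0.460^0 × 0.540^3 = 1 × 1.0000 × 0.157464 = 0.157464
Relative intensity = 0.157464 / 0.402408 × 100 = 39.1

39.1%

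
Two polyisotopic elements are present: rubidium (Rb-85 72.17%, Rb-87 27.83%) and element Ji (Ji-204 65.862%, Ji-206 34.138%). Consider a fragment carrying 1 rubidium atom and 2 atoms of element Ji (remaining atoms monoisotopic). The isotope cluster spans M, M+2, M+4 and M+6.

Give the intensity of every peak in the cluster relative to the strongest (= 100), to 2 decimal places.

Rubidium pattern (n=1): 0.7217 : 0.2783
Element Ji pattern (n=2): 0.4337803 : 0.44967939 : 0.1165403
Convolve the two distributions (both contribute in 2-u steps):
  M: 0.7217×0.4337803 = 0.313059
  M+2: 0.7217×0.44967939 + 0.2783×0.4337803 = 0.445255
  M+4: 0.7217×0.1165403 + 0.2783×0.44967939 = 0.209253
  M+6: 0.2783×0.1165403 = 0.032433
Scale to base peak (0.445255) = 100: 70.31 : 100.00 : 47.00 : 7.28

70.31 : 100.00 : 47.00 : 7.28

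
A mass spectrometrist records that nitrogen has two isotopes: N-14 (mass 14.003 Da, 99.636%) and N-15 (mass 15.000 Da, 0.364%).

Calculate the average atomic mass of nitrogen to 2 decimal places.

14.01 Da

Average mass = Σ (abundance × isotope mass) = 0.99636 × 14.003 + 0.00364 × 15.000
= 13.9520 + 0.0546 = 14.0066 Da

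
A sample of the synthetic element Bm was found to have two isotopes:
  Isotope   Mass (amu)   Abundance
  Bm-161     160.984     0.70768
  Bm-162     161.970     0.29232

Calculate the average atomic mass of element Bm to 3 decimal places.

Average mass = Σ (abundance × isotope mass) = 0.70768 × 160.984 + 0.29232 × 161.970
= 113.9252 + 47.3471 = 161.2723 amu

161.272 amu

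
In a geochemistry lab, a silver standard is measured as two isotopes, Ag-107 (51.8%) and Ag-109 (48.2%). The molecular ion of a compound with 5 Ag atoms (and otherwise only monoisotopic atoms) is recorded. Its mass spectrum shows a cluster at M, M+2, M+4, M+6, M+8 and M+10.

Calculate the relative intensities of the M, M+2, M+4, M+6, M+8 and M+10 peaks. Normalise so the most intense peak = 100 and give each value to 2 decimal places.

11.55 : 53.73 : 100.00 : 93.05 : 43.29 : 8.06

Each Ag atom is independently Ag-107 (p = 0.518) or Ag-109 (q = 0.482); the cluster is the binomial expansion (p + q)^5.
P(M) = 0.518^5 = 0.037295
P(M+2) = 5 × 0.518^4 × 0.482^1 = 0.173515
P(M+4) = 10 × 0.518^3 × 0.482^2 = 0.322911
P(M+6) = 10 × 0.518^2 × 0.482^3 = 0.300470
P(M+8) = 5 × 0.518^1 × 0.482^4 = 0.139794
P(M+10) = 0.482^5 = 0.026016
The M+4 peak is largest (0.322911); scaling to 100 gives 11.55 : 53.73 : 100.00 : 93.05 : 43.29 : 8.06.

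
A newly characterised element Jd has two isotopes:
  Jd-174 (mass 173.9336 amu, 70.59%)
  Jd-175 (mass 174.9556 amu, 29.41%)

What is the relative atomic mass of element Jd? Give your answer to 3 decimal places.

174.234 amu

Average mass = Σ (abundance × isotope mass) = 0.7059 × 173.9336 + 0.2941 × 174.9556
= 122.77973 + 51.45444 = 174.23417 amu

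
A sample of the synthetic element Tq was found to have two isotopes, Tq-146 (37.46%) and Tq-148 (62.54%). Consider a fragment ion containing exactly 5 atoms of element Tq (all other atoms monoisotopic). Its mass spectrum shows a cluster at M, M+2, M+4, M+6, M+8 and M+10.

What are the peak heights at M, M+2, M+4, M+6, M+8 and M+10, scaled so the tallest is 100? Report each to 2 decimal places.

2.15 : 17.94 : 59.90 : 100.00 : 83.48 : 27.87

Expanding (0.3746 + 0.6254)^5:
P(M) = 0.3746^5 = 0.007376
P(M+2) = 5 × 0.3746^4 × 0.6254^1 = 0.061574
P(M+4) = 10 × 0.3746^3 × 0.6254^2 = 0.205598
P(M+6) = 10 × 0.3746^2 × 0.6254^3 = 0.343249
P(M+8) = 5 × 0.3746^1 × 0.6254^4 = 0.286529
P(M+10) = 0.6254^5 = 0.095673
The M+6 peak is largest (0.343249); scaling to 100 gives 2.15 : 17.94 : 59.90 : 100.00 : 83.48 : 27.87.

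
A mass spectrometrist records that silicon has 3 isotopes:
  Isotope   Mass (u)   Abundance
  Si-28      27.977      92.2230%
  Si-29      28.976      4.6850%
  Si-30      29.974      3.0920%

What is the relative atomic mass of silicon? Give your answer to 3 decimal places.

28.086 u

Average mass = Σ (abundance × isotope mass) = 0.922230 × 27.977 + 0.046850 × 28.976 + 0.030920 × 29.974
= 25.8012 + 1.3575 + 0.9268 = 28.0855 u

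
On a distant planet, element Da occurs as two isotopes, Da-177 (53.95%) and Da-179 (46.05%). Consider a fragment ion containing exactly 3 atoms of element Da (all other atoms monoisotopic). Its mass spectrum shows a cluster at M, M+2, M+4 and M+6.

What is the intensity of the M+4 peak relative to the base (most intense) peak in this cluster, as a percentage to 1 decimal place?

85.4%

Term probabilities: M 0.1570, M+2 0.4021, M+4 0.3432, M+6 0.0977. Base peak = M+2.
P(M+2) = C(3,1) × 0.5395^2 × 0.4605^1 = 3 × 0.29106025 × 0.4605 = 0.402100 (base)
P(M+4) = C(3,2) × 0.5395^1 × 0.4605^2 = 3 × 0.5395 × 0.21206025 = 0.343220
Relative intensity = 0.343220 / 0.402100 × 100 = 85.4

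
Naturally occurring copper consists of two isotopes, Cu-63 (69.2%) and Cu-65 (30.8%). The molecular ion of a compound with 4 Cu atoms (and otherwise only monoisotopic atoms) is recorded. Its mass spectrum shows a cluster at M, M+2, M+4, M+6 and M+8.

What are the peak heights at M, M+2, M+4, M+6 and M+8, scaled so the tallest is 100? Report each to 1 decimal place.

56.2 : 100.0 : 66.8 : 19.8 : 2.2

The 4 Cu atoms are independent, so intensities follow the terms of (0.692 + 0.308)^4.
P(M) = 0.692^4 = 0.229311
P(M+2) = 4 × 0.692^3 × 0.308^1 = 0.408253
P(M+4) = 6 × 0.692^2 × 0.308^2 = 0.272562
P(M+6) = 4 × 0.692^1 × 0.308^3 = 0.080876
P(M+8) = 0.308^4 = 0.008999
The M+2 peak is largest (0.408253); scaling to 100 gives 56.2 : 100.0 : 66.8 : 19.8 : 2.2.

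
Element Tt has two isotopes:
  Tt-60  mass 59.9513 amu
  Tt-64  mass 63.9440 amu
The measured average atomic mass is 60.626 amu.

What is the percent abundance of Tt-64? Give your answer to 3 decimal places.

16.898%

Let x be the fractional abundance of Tt-60; then Tt-64 has abundance 1 − x.
59.9513·x + 63.9440·(1 − x) = 60.626
(59.9513 − 63.9440)·x = 60.626 − 63.9440
x = -3.3180 / -3.9927 = 0.83102 → 83.102% Tt-60, 16.898% Tt-64.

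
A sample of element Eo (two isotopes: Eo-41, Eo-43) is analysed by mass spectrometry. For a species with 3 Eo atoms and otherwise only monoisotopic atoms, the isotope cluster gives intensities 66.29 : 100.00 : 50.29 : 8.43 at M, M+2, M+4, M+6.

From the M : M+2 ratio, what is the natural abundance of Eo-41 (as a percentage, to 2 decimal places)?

Let p = fractional abundance of Eo-41. I(M+2)/I(M) = [C(3,1)·p^2·(1−p)] / p^3 = 3·(1−p)/p = 100.00/66.29 = 1.5085
(1−p)/p = 1.5085/3 = 0.5028  ⇒  p = 1/(1 + 0.5028) = 0.6654
Eo-41: 66.54%, Eo-43: 33.46%.

66.54%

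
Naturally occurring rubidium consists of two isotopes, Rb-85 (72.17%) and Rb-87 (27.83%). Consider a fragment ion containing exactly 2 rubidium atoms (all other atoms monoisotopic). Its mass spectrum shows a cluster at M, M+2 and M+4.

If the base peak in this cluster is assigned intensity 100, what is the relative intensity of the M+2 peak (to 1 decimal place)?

(0.7217 + 0.2783)^2 gives M 0.5209, M+2 0.4017, M+4 0.0775; the largest is M.
P(M) = C(2,0) × 0.7217^2 × 0.2783^0 = 1 × 0.52085089 × 1.0000 = 0.520851 (base)
P(M+2) = C(2,1) × 0.7217^1 × 0.2783^1 = 2 × 0.7217 × 0.2783 = 0.401698
Relative intensity = 0.401698 / 0.520851 × 100 = 77.1

77.1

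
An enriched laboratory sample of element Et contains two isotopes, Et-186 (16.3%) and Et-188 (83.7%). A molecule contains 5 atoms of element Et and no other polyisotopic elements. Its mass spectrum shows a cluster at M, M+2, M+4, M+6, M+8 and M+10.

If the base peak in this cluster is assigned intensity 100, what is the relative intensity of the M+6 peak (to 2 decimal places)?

Term probabilities: M 0.0001, M+2 0.0030, M+4 0.0303, M+6 0.1558, M+8 0.4000, M+10 0.4108. Base peak = M+10.
P(M+10) = C(5,5) × 0.163^0 × 0.837^5 = 1 × 1.0000 × 0.41079703 = 0.410797 (base)
P(M+6) = C(5,3) × 0.163^2 × 0.837^3 = 10 × 0.026569 × 0.58637625 = 0.155794
Relative intensity = 0.155794 / 0.410797 × 100 = 37.92

37.92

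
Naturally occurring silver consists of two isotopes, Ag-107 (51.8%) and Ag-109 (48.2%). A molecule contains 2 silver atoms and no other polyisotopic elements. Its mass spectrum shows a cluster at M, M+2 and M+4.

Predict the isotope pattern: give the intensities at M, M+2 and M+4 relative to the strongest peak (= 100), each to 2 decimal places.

53.73 : 100.00 : 46.53

Expanding (0.518 + 0.482)^2:
P(M) = 0.518^2 = 0.268324
P(M+2) = 2 × 0.518^1 × 0.482^1 = 0.499352
P(M+4) = 0.482^2 = 0.232324
The M+2 peak is largest (0.499352); scaling to 100 gives 53.73 : 100.00 : 46.53.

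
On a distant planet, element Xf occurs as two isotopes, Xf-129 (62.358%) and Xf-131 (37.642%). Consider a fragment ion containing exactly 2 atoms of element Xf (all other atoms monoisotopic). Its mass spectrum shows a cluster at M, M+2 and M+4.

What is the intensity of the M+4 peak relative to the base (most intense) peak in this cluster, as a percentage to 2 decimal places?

30.18%

Binomial terms of (0.62358 + 0.37642)^2: M 0.3889, M+2 0.4695, M+4 0.1417 → M+2 is the base peak.
P(M+2) = C(2,1) × 0.62358^1 × 0.37642^1 = 2 × 0.62358 × 0.37642 = 0.469456 (base)
P(M+4) = C(2,2) × 0.62358^0 × 0.37642^2 = 1 × 1.0000 × 0.14169202 = 0.141692
Relative intensity = 0.141692 / 0.469456 × 100 = 30.18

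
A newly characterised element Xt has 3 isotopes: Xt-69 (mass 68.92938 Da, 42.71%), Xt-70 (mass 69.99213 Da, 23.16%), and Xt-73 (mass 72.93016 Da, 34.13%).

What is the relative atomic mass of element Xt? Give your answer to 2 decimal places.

70.54 Da

Average mass = Σ (abundance × isotope mass) = 0.4271 × 68.92938 + 0.2316 × 69.99213 + 0.3413 × 72.93016
= 29.439738 + 16.210177 + 24.891064 = 70.540979 Da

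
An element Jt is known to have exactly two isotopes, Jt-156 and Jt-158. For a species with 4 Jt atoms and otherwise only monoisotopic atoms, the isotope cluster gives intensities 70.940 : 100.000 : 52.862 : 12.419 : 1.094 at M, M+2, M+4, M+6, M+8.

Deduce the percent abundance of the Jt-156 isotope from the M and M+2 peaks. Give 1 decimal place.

Write p for the Jt-156 fraction. I(M+2)/I(M) = [C(4,1)·p^3·(1−p)] / p^4 = 4·(1−p)/p = 100.000/70.940 = 1.4096
(1−p)/p = 1.4096/4 = 0.3524  ⇒  p = 1/(1 + 0.3524) = 0.7394
Jt-156: 73.9%, Jt-158: 26.1%.

73.9%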